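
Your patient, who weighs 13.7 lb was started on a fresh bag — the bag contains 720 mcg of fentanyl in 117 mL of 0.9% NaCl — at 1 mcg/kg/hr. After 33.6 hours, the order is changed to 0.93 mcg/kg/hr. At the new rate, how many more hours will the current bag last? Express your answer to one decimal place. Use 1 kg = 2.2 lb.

88.2 hours

Initial rate:
Weight = 13.7 lb ÷ 2.2 lb/kg = 6.227273 kg
Dose = 1 mcg/kg/hr × 6.227273 kg = 6.227273 mcg/hr
Concentration = 720 mcg ÷ 117 mL = 6.153846 mcg/mL
Rate = 6.227273 mcg/hr ÷ 6.153846 mcg/mL = 1.011932 mL/hr
Volume infused so far = 1.011932 mL/hr × 33.6 hr = 34.00091 mL
Volume remaining = 117 − 34.00091 = 82.99909 mL
New rate:
Dose = 0.93 mcg/kg/hr × 6.227273 kg = 5.791364 mcg/hr
Rate = 5.791364 mcg/hr ÷ 6.153846 mcg/mL = 0.9410966 mL/hr
Time remaining = 82.99909 mL ÷ 0.9410966 mL/hr = 88.19402 hr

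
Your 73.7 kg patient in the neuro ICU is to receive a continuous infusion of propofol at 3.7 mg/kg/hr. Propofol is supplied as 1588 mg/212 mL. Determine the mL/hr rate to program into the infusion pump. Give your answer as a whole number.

Dose = 3.7 mg/kg/hr × 73.7 kg = 272.69 mg/hr
Concentration = 1588 mg ÷ 212 mL = 7.490566 mg/mL
Rate = 272.69 mg/hr ÷ 7.490566 mg/mL = 36.40446 mL/hr

36 mL/hr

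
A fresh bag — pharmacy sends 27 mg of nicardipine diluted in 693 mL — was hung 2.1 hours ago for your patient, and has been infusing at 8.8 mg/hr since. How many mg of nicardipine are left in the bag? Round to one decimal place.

8.5 mg

Concentration = 27 mg ÷ 693 mL = 0.03896104 mg/mL
Rate = 8.8 mg/hr ÷ 0.03896104 mg/mL = 225.8667 mL/hr
Volume infused = 225.8667 mL/hr × 2.1 hr = 474.32 mL
Volume remaining = 693 − 474.32 = 218.68 mL
Drug remaining = 218.68 mL × 0.03896104 mg/mL = 8.52 mg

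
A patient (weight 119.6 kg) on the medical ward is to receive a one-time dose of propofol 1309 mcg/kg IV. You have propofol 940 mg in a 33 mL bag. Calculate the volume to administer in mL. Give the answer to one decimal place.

5.5 mL

Dose = 1309 mcg/kg × 119.6 kg = 156556.4 mcg
Concentration = 940 mg ÷ 33 mL = 28.48485 mg/mL = 28484.85 mcg/mL
Volume = 156556.4 mcg ÷ 28484.85 mcg/mL = 5.496129 mL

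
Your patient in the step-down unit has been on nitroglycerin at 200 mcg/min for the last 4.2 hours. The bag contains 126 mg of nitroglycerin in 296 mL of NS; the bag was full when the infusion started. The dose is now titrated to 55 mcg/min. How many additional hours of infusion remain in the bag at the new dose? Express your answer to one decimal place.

22.9 hours

Initial rate:
200 mcg/min × 60 min/hr = 12000 mcg/hr
Concentration = 126 mg ÷ 296 mL = 0.4256757 mg/mL = 425.6757 mcg/mL
Rate = 12000 mcg/hr ÷ 425.6757 mcg/mL = 28.19048 mL/hr
Volume infused so far = 28.19048 mL/hr × 4.2 hr = 118.4 mL
Volume remaining = 296 − 118.4 = 177.6 mL
New rate:
55 mcg/min × 60 min/hr = 3300 mcg/hr
Rate = 3300 mcg/hr ÷ 425.6757 mcg/mL = 7.752381 mL/hr
Time remaining = 177.6 mL ÷ 7.752381 mL/hr = 22.90909 hr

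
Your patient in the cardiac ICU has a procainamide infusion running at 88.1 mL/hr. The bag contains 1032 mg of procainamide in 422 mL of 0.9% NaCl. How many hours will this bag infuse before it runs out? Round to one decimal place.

4.8 hours

Duration = 422 mL ÷ 88.1 mL/hr = 4.790011 hr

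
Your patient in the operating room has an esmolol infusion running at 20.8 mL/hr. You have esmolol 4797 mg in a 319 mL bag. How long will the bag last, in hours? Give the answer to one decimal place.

15.3 hours

Duration = 319 mL ÷ 20.8 mL/hr = 15.33654 hr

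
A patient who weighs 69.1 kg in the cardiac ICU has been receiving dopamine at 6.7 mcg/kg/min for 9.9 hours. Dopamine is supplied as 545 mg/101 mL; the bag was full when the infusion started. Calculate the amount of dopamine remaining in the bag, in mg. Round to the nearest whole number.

Dose = 6.7 mcg/kg/min × 69.1 kg = 462.97 mcg/min
462.97 mcg/min × 60 min/hr = 27778.2 mcg/hr
Concentration = 545 mg ÷ 101 mL = 5.39604 mg/mL = 5396.04 mcg/mL
Rate = 27778.2 mcg/hr ÷ 5396.04 mcg/mL = 5.147887 mL/hr
Volume infused = 5.147887 mL/hr × 9.9 hr = 50.96408 mL
Volume remaining = 101 − 50.96408 = 50.03592 mL
Drug remaining = 50.03592 mL × 5396.04 mcg/mL = 269995.8 mcg = 269.9958 mg

270 mg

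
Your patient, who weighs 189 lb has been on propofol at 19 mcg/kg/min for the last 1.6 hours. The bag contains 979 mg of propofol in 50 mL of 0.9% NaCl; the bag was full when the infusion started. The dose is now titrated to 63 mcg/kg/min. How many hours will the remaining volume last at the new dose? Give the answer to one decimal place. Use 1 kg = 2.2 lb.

2.5 hours

Initial rate:
Weight = 189 lb ÷ 2.2 lb/kg = 85.90909 kg
Dose = 19 mcg/kg/min × 85.90909 kg = 1632.273 mcg/min
1632.273 mcg/min × 60 min/hr = 97936.36 mcg/hr
Concentration = 979 mg ÷ 50 mL = 19.58 mg/mL = 19580 mcg/mL
Rate = 97936.36 mcg/hr ÷ 19580 mcg/mL = 5.001857 mL/hr
Volume infused so far = 5.001857 mL/hr × 1.6 hr = 8.002971 mL
Volume remaining = 50 − 8.002971 = 41.99703 mL
New rate:
Dose = 63 mcg/kg/min × 85.90909 kg = 5412.273 mcg/min
5412.273 mcg/min × 60 min/hr = 324736.4 mcg/hr
Rate = 324736.4 mcg/hr ÷ 19580 mcg/mL = 16.58511 mL/hr
Time remaining = 41.99703 mL ÷ 16.58511 mL/hr = 2.532214 hr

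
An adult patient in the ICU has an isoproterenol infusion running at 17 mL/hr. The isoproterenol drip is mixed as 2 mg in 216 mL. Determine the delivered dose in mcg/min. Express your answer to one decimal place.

Concentration = 2 mg ÷ 216 mL = 0.009259259 mg/mL = 9.259259 mcg/mL
Drug rate = 17 mL/hr × 9.259259 mcg/mL = 157.4074 mcg/hr
157.4074 mcg/hr ÷ 60 min/hr = 2.623457 mcg/min

2.6 mcg/min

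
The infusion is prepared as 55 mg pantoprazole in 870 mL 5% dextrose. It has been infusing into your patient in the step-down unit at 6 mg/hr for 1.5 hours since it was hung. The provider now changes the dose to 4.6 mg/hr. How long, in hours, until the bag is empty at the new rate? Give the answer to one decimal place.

Initial rate:
Concentration = 55 mg ÷ 870 mL = 0.06321839 mg/mL
Rate = 6 mg/hr ÷ 0.06321839 mg/mL = 94.90909 mL/hr
Volume infused so far = 94.90909 mL/hr × 1.5 hr = 142.3636 mL
Volume remaining = 870 − 142.3636 = 727.6364 mL
New rate:
Rate = 4.6 mg/hr ÷ 0.06321839 mg/mL = 72.76364 mL/hr
Time remaining = 727.6364 mL ÷ 72.76364 mL/hr = 10 hr

10.0 hours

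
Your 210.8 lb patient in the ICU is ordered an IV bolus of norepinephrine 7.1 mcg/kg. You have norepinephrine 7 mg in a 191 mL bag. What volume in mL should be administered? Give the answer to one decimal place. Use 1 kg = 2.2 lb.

18.6 mL

Weight = 210.8 lb ÷ 2.2 lb/kg = 95.81818 kg
Dose = 7.1 mcg/kg × 95.81818 kg = 680.3091 mcg
Concentration = 7 mg ÷ 191 mL = 0.03664921 mg/mL = 36.64921 mcg/mL
Volume = 680.3091 mcg ÷ 36.64921 mcg/mL = 18.56272 mL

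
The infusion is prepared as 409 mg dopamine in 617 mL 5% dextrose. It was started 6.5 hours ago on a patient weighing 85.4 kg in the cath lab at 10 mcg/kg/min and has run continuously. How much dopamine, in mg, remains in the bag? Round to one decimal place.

Dose = 10 mcg/kg/min × 85.4 kg = 854 mcg/min
854 mcg/min × 60 min/hr = 51240 mcg/hr
Concentration = 409 mg ÷ 617 mL = 0.6628849 mg/mL = 662.8849 mcg/mL
Rate = 51240 mcg/hr ÷ 662.8849 mcg/mL = 77.29848 mL/hr
Volume infused = 77.29848 mL/hr × 6.5 hr = 502.4401 mL
Volume remaining = 617 − 502.4401 = 114.5599 mL
Drug remaining = 114.5599 mL × 662.8849 mcg/mL = 75940 mcg = 75.94 mg

75.9 mg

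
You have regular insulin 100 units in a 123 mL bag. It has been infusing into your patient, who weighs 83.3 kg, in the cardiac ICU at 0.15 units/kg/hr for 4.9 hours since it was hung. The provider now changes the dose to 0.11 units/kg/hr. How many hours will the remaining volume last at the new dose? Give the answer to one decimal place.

4.2 hours

Initial rate:
Dose = 0.15 units/kg/hr × 83.3 kg = 12.495 units/hr
Concentration = 100 units ÷ 123 mL = 0.8130081 units/mL
Rate = 12.495 units/hr ÷ 0.8130081 units/mL = 15.36885 mL/hr
Volume infused so far = 15.36885 mL/hr × 4.9 hr = 75.30737 mL
Volume remaining = 123 − 75.30737 = 47.69263 mL
New rate:
Dose = 0.11 units/kg/hr × 83.3 kg = 9.163 units/hr
Rate = 9.163 units/hr ÷ 0.8130081 units/mL = 11.27049 mL/hr
Time remaining = 47.69263 mL ÷ 11.27049 mL/hr = 4.231638 hr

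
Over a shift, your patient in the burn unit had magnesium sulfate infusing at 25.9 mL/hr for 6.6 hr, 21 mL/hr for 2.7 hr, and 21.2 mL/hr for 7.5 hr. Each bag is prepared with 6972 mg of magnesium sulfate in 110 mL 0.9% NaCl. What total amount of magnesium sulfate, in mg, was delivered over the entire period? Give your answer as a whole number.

24506 mg

Concentration = 6972 mg ÷ 110 mL = 63.38182 mg/mL
Stage 1: 25.9 mL/hr × 6.6 hr = 170.94 mL → 170.94 mL × 63.38182 mg/mL = 10834.49 mg
Stage 2: 21 mL/hr × 2.7 hr = 56.7 mL → 56.7 mL × 63.38182 mg/mL = 3593.749 mg
Stage 3: 21.2 mL/hr × 7.5 hr = 159 mL → 159 mL × 63.38182 mg/mL = 10077.71 mg
Total = 10834.49 + 3593.749 + 10077.71 = 24505.95 mg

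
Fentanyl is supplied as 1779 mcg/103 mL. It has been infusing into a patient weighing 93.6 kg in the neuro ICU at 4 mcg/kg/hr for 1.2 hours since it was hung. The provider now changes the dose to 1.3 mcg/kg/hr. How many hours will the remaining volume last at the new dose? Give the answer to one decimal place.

10.9 hours

Initial rate:
Dose = 4 mcg/kg/hr × 93.6 kg = 374.4 mcg/hr
Concentration = 1779 mcg ÷ 103 mL = 17.27184 mcg/mL
Rate = 374.4 mcg/hr ÷ 17.27184 mcg/mL = 21.6769 mL/hr
Volume infused so far = 21.6769 mL/hr × 1.2 hr = 26.01228 mL
Volume remaining = 103 − 26.01228 = 76.98772 mL
New rate:
Dose = 1.3 mcg/kg/hr × 93.6 kg = 121.68 mcg/hr
Rate = 121.68 mcg/hr ÷ 17.27184 mcg/mL = 7.044992 mL/hr
Time remaining = 76.98772 mL ÷ 7.044992 mL/hr = 10.92801 hr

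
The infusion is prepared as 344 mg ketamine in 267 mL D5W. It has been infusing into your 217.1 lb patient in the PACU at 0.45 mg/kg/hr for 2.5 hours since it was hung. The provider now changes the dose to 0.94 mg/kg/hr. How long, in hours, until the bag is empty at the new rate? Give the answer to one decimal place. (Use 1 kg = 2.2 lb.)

2.5 hours

Initial rate:
Weight = 217.1 lb ÷ 2.2 lb/kg = 98.68182 kg
Dose = 0.45 mg/kg/hr × 98.68182 kg = 44.40682 mg/hr
Concentration = 344 mg ÷ 267 mL = 1.28839 mg/mL
Rate = 44.40682 mg/hr ÷ 1.28839 mg/mL = 34.46692 mL/hr
Volume infused so far = 34.46692 mL/hr × 2.5 hr = 86.1673 mL
Volume remaining = 267 − 86.1673 = 180.8327 mL
New rate:
Dose = 0.94 mg/kg/hr × 98.68182 kg = 92.76091 mg/hr
Rate = 92.76091 mg/hr ÷ 1.28839 mg/mL = 71.99757 mL/hr
Time remaining = 180.8327 mL ÷ 71.99757 mL/hr = 2.51165 hr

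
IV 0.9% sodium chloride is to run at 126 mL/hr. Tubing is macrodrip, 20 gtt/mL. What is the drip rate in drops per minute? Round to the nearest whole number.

42 gtt/min

126 mL/hr ÷ 60 min/hr = 2.1 mL/min
2.1 mL/min × 20 gtt/mL = 42 gtt/min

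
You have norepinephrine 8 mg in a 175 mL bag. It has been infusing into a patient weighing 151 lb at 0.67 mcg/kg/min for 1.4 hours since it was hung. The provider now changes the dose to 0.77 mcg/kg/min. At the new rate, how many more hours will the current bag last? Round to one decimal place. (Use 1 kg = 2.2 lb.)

Initial rate:
Weight = 151 lb ÷ 2.2 lb/kg = 68.63636 kg
Dose = 0.67 mcg/kg/min × 68.63636 kg = 45.98636 mcg/min
45.98636 mcg/min × 60 min/hr = 2759.182 mcg/hr
Concentration = 8 mg ÷ 175 mL = 0.04571429 mg/mL = 45.71429 mcg/mL
Rate = 2759.182 mcg/hr ÷ 45.71429 mcg/mL = 60.3571 mL/hr
Volume infused so far = 60.3571 mL/hr × 1.4 hr = 84.49994 mL
Volume remaining = 175 − 84.49994 = 90.50006 mL
New rate:
Dose = 0.77 mcg/kg/min × 68.63636 kg = 52.85 mcg/min
52.85 mcg/min × 60 min/hr = 3171 mcg/hr
Rate = 3171 mcg/hr ÷ 45.71429 mcg/mL = 69.36562 mL/hr
Time remaining = 90.50006 mL ÷ 69.36562 mL/hr = 1.304682 hr

1.3 hours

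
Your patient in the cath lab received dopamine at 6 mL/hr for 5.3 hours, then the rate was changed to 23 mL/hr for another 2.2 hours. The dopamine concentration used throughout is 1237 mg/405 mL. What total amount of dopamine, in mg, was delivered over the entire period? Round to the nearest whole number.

Concentration = 1237 mg ÷ 405 mL = 3.054321 mg/mL
Stage 1: 6 mL/hr × 5.3 hr = 31.8 mL → 31.8 mL × 3.054321 mg/mL = 97.12741 mg
Stage 2: 23 mL/hr × 2.2 hr = 50.6 mL → 50.6 mL × 3.054321 mg/mL = 154.5486 mg
Total = 97.12741 + 154.5486 = 251.676 mg

252 mg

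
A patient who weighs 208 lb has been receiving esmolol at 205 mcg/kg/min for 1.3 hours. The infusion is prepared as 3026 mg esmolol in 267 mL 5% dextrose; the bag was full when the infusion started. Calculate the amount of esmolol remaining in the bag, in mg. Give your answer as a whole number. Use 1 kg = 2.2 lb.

1514 mg

Weight = 208 lb ÷ 2.2 lb/kg = 94.54545 kg
Dose = 205 mcg/kg/min × 94.54545 kg = 19381.82 mcg/min
19381.82 mcg/min × 60 min/hr = 1162909 mcg/hr
Concentration = 3026 mg ÷ 267 mL = 11.33333 mg/mL = 11333.33 mcg/mL
Rate = 1162909 mcg/hr ÷ 11333.33 mcg/mL = 102.6096 mL/hr
Volume infused = 102.6096 mL/hr × 1.3 hr = 133.3925 mL
Volume remaining = 267 − 133.3925 = 133.6075 mL
Drug remaining = 133.6075 mL × 11333.33 mcg/mL = 1514218 mcg = 1514.218 mg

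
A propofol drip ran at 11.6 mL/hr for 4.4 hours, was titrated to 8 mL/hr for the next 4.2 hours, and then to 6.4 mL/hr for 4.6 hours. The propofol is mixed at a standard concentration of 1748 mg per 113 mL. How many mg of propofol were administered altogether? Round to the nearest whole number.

1765 mg

Concentration = 1748 mg ÷ 113 mL = 15.46903 mg/mL
Stage 1: 11.6 mL/hr × 4.4 hr = 51.04 mL → 51.04 mL × 15.46903 mg/mL = 789.5391 mg
Stage 2: 8 mL/hr × 4.2 hr = 33.6 mL → 33.6 mL × 15.46903 mg/mL = 519.7593 mg
Stage 3: 6.4 mL/hr × 4.6 hr = 29.44 mL → 29.44 mL × 15.46903 mg/mL = 455.4081 mg
Total = 789.5391 + 519.7593 + 455.4081 = 1764.707 mg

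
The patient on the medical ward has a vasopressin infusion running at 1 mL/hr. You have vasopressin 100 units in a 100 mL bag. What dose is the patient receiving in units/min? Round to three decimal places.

Concentration = 100 units ÷ 100 mL = 1 units/mL
Drug rate = 1 mL/hr × 1 units/mL = 1 units/hr
1 units/hr ÷ 60 min/hr = 0.01666667 units/min

0.017 units/min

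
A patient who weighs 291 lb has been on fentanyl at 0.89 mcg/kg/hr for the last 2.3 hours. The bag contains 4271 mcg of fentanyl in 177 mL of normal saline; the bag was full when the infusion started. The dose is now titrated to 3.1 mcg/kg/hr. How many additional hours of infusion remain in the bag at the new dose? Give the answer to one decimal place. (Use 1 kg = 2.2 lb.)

Initial rate:
Weight = 291 lb ÷ 2.2 lb/kg = 132.2727 kg
Dose = 0.89 mcg/kg/hr × 132.2727 kg = 117.7227 mcg/hr
Concentration = 4271 mcg ÷ 177 mL = 24.12994 mcg/mL
Rate = 117.7227 mcg/hr ÷ 24.12994 mcg/mL = 4.878699 mL/hr
Volume infused so far = 4.878699 mL/hr × 2.3 hr = 11.22101 mL
Volume remaining = 177 − 11.22101 = 165.779 mL
New rate:
Dose = 3.1 mcg/kg/hr × 132.2727 kg = 410.0455 mcg/hr
Rate = 410.0455 mcg/hr ÷ 24.12994 mcg/mL = 16.99322 mL/hr
Time remaining = 165.779 mL ÷ 16.99322 mL/hr = 9.755596 hr

9.8 hours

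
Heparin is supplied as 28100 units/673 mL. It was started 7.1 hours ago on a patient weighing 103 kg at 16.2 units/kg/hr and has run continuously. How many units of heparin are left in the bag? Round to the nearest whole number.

16253 units

Dose = 16.2 units/kg/hr × 103 kg = 1668.6 units/hr
Concentration = 28100 units ÷ 673 mL = 41.75334 units/mL
Rate = 1668.6 units/hr ÷ 41.75334 units/mL = 39.96327 mL/hr
Volume infused = 39.96327 mL/hr × 7.1 hr = 283.7392 mL
Volume remaining = 673 − 283.7392 = 389.2608 mL
Drug remaining = 389.2608 mL × 41.75334 units/mL = 16252.94 units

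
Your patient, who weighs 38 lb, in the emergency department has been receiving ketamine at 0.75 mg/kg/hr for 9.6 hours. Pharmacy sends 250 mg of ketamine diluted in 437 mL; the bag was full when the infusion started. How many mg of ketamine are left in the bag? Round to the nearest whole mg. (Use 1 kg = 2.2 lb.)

126 mg

Weight = 38 lb ÷ 2.2 lb/kg = 17.27273 kg
Dose = 0.75 mg/kg/hr × 17.27273 kg = 12.95455 mg/hr
Concentration = 250 mg ÷ 437 mL = 0.5720824 mg/mL
Rate = 12.95455 mg/hr ÷ 0.5720824 mg/mL = 22.64455 mL/hr
Volume infused = 22.64455 mL/hr × 9.6 hr = 217.3876 mL
Volume remaining = 437 − 217.3876 = 219.6124 mL
Drug remaining = 219.6124 mL × 0.5720824 mg/mL = 125.6364 mg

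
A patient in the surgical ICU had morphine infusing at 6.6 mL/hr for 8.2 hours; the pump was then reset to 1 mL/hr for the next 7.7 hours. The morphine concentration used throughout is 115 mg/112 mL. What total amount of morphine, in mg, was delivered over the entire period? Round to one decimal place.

Concentration = 115 mg ÷ 112 mL = 1.026786 mg/mL
Stage 1: 6.6 mL/hr × 8.2 hr = 54.12 mL → 54.12 mL × 1.026786 mg/mL = 55.56964 mg
Stage 2: 1 mL/hr × 7.7 hr = 7.7 mL → 7.7 mL × 1.026786 mg/mL = 7.90625 mg
Total = 55.56964 + 7.90625 = 63.47589 mg

63.5 mg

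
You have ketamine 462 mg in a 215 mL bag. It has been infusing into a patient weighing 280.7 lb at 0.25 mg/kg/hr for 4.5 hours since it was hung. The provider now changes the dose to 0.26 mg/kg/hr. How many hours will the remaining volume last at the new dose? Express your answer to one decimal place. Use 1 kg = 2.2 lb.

Initial rate:
Weight = 280.7 lb ÷ 2.2 lb/kg = 127.5909 kg
Dose = 0.25 mg/kg/hr × 127.5909 kg = 31.89773 mg/hr
Concentration = 462 mg ÷ 215 mL = 2.148837 mg/mL
Rate = 31.89773 mg/hr ÷ 2.148837 mg/mL = 14.84418 mL/hr
Volume infused so far = 14.84418 mL/hr × 4.5 hr = 66.79881 mL
Volume remaining = 215 − 66.79881 = 148.2012 mL
New rate:
Dose = 0.26 mg/kg/hr × 127.5909 kg = 33.17364 mg/hr
Rate = 33.17364 mg/hr ÷ 2.148837 mg/mL = 15.43795 mL/hr
Time remaining = 148.2012 mL ÷ 15.43795 mL/hr = 9.599799 hr

9.6 hours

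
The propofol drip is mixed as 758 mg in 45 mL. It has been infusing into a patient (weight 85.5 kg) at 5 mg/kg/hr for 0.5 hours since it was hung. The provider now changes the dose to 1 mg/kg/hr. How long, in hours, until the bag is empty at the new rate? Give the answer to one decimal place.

6.4 hours

Initial rate:
Dose = 5 mg/kg/hr × 85.5 kg = 427.5 mg/hr
Concentration = 758 mg ÷ 45 mL = 16.84444 mg/mL
Rate = 427.5 mg/hr ÷ 16.84444 mg/mL = 25.37929 mL/hr
Volume infused so far = 25.37929 mL/hr × 0.5 hr = 12.68964 mL
Volume remaining = 45 − 12.68964 = 32.31036 mL
New rate:
Dose = 1 mg/kg/hr × 85.5 kg = 85.5 mg/hr
Rate = 85.5 mg/hr ÷ 16.84444 mg/mL = 5.075858 mL/hr
Time remaining = 32.31036 mL ÷ 5.075858 mL/hr = 6.365497 hr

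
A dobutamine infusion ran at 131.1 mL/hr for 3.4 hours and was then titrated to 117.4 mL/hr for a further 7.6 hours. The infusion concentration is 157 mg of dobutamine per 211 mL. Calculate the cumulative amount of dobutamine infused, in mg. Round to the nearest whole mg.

Concentration = 157 mg ÷ 211 mL = 0.7440758 mg/mL
Stage 1: 131.1 mL/hr × 3.4 hr = 445.74 mL → 445.74 mL × 0.7440758 mg/mL = 331.6644 mg
Stage 2: 117.4 mL/hr × 7.6 hr = 892.24 mL → 892.24 mL × 0.7440758 mg/mL = 663.8942 mg
Total = 331.6644 + 663.8942 = 995.5586 mg

996 mg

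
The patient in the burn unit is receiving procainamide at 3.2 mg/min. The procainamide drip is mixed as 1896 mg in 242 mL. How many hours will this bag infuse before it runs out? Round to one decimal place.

9.9 hours

3.2 mg/min × 60 min/hr = 192 mg/hr
Concentration = 1896 mg ÷ 242 mL = 7.834711 mg/mL
Rate = 192 mg/hr ÷ 7.834711 mg/mL = 24.50633 mL/hr
Duration = 242 mL ÷ 24.50633 mL/hr = 9.875 hr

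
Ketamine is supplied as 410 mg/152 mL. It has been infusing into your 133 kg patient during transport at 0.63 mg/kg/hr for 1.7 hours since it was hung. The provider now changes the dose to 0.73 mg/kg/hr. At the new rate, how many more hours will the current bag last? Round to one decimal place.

2.8 hours

Initial rate:
Dose = 0.63 mg/kg/hr × 133 kg = 83.79 mg/hr
Concentration = 410 mg ÷ 152 mL = 2.697368 mg/mL
Rate = 83.79 mg/hr ÷ 2.697368 mg/mL = 31.06361 mL/hr
Volume infused so far = 31.06361 mL/hr × 1.7 hr = 52.80814 mL
Volume remaining = 152 − 52.80814 = 99.19186 mL
New rate:
Dose = 0.73 mg/kg/hr × 133 kg = 97.09 mg/hr
Rate = 97.09 mg/hr ÷ 2.697368 mg/mL = 35.99434 mL/hr
Time remaining = 99.19186 mL ÷ 35.99434 mL/hr = 2.755763 hr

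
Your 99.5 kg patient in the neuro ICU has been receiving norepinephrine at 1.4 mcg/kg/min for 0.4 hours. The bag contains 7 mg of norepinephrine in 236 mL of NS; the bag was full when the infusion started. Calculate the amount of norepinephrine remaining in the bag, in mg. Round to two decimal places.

Dose = 1.4 mcg/kg/min × 99.5 kg = 139.3 mcg/min
139.3 mcg/min × 60 min/hr = 8358 mcg/hr
Concentration = 7 mg ÷ 236 mL = 0.02966102 mg/mL = 29.66102 mcg/mL
Rate = 8358 mcg/hr ÷ 29.66102 mcg/mL = 281.784 mL/hr
Volume infused = 281.784 mL/hr × 0.4 hr = 112.7136 mL
Volume remaining = 236 − 112.7136 = 123.2864 mL
Drug remaining = 123.2864 mL × 29.66102 mcg/mL = 3656.8 mcg = 3.6568 mg

3.66 mg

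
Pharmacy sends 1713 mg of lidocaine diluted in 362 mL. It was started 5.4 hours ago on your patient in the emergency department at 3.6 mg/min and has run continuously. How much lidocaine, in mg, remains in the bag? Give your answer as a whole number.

547 mg

3.6 mg/min × 60 min/hr = 216 mg/hr
Concentration = 1713 mg ÷ 362 mL = 4.732044 mg/mL
Rate = 216 mg/hr ÷ 4.732044 mg/mL = 45.64623 mL/hr
Volume infused = 45.64623 mL/hr × 5.4 hr = 246.4897 mL
Volume remaining = 362 − 246.4897 = 115.5103 mL
Drug remaining = 115.5103 mL × 4.732044 mg/mL = 546.6 mg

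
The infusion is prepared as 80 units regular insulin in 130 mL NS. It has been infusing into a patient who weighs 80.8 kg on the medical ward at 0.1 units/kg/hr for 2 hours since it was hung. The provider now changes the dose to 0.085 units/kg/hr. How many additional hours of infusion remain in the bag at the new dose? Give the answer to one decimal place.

9.3 hours

Initial rate:
Dose = 0.1 units/kg/hr × 80.8 kg = 8.08 units/hr
Concentration = 80 units ÷ 130 mL = 0.6153846 units/mL
Rate = 8.08 units/hr ÷ 0.6153846 units/mL = 13.13 mL/hr
Volume infused so far = 13.13 mL/hr × 2 hr = 26.26 mL
Volume remaining = 130 − 26.26 = 103.74 mL
New rate:
Dose = 0.085 units/kg/hr × 80.8 kg = 6.868 units/hr
Rate = 6.868 units/hr ÷ 0.6153846 units/mL = 11.1605 mL/hr
Time remaining = 103.74 mL ÷ 11.1605 mL/hr = 9.295282 hr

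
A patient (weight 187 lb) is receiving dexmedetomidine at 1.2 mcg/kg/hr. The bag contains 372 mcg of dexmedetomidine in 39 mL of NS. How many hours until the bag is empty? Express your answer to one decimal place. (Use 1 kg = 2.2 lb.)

3.6 hours

Weight = 187 lb ÷ 2.2 lb/kg = 85 kg
Dose = 1.2 mcg/kg/hr × 85 kg = 102 mcg/hr
Concentration = 372 mcg ÷ 39 mL = 9.538462 mcg/mL
Rate = 102 mcg/hr ÷ 9.538462 mcg/mL = 10.69355 mL/hr
Duration = 39 mL ÷ 10.69355 mL/hr = 3.647059 hr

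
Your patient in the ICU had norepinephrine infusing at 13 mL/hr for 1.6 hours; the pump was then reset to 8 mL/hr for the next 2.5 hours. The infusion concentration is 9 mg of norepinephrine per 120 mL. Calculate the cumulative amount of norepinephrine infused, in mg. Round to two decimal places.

Concentration = 9 mg ÷ 120 mL = 0.075 mg/mL
Stage 1: 13 mL/hr × 1.6 hr = 20.8 mL → 20.8 mL × 0.075 mg/mL = 1.56 mg
Stage 2: 8 mL/hr × 2.5 hr = 20 mL → 20 mL × 0.075 mg/mL = 1.5 mg
Total = 1.56 + 1.5 = 3.06 mg

3.06 mg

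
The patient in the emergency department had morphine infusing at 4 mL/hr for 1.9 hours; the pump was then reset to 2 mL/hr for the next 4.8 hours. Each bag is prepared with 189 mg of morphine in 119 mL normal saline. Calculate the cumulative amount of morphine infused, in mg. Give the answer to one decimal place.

Concentration = 189 mg ÷ 119 mL = 1.588235 mg/mL
Stage 1: 4 mL/hr × 1.9 hr = 7.6 mL → 7.6 mL × 1.588235 mg/mL = 12.07059 mg
Stage 2: 2 mL/hr × 4.8 hr = 9.6 mL → 9.6 mL × 1.588235 mg/mL = 15.24706 mg
Total = 12.07059 + 15.24706 = 27.31765 mg

27.3 mg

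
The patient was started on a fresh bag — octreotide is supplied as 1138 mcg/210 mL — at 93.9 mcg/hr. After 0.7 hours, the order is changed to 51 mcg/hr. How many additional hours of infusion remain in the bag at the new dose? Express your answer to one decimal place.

Initial rate:
Concentration = 1138 mcg ÷ 210 mL = 5.419048 mcg/mL
Rate = 93.9 mcg/hr ÷ 5.419048 mcg/mL = 17.32777 mL/hr
Volume infused so far = 17.32777 mL/hr × 0.7 hr = 12.12944 mL
Volume remaining = 210 − 12.12944 = 197.8706 mL
New rate:
Rate = 51 mcg/hr ÷ 5.419048 mcg/mL = 9.411248 mL/hr
Time remaining = 197.8706 mL ÷ 9.411248 mL/hr = 21.0249 hr

21.0 hours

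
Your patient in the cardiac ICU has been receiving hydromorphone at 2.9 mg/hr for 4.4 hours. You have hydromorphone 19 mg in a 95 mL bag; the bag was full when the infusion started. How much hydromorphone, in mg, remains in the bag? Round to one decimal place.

Concentration = 19 mg ÷ 95 mL = 0.2 mg/mL
Rate = 2.9 mg/hr ÷ 0.2 mg/mL = 14.5 mL/hr
Volume infused = 14.5 mL/hr × 4.4 hr = 63.8 mL
Volume remaining = 95 − 63.8 = 31.2 mL
Drug remaining = 31.2 mL × 0.2 mg/mL = 6.24 mg

6.2 mg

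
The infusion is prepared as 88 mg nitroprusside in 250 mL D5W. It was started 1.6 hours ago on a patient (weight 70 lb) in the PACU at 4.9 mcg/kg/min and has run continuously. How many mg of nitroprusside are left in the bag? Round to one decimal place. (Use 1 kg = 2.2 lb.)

Weight = 70 lb ÷ 2.2 lb/kg = 31.81818 kg
Dose = 4.9 mcg/kg/min × 31.81818 kg = 155.9091 mcg/min
155.9091 mcg/min × 60 min/hr = 9354.545 mcg/hr
Concentration = 88 mg ÷ 250 mL = 0.352 mg/mL = 352 mcg/mL
Rate = 9354.545 mcg/hr ÷ 352 mcg/mL = 26.57541 mL/hr
Volume infused = 26.57541 mL/hr × 1.6 hr = 42.52066 mL
Volume remaining = 250 − 42.52066 = 207.4793 mL
Drug remaining = 207.4793 mL × 352 mcg/mL = 73032.73 mcg = 73.03273 mg

73.0 mg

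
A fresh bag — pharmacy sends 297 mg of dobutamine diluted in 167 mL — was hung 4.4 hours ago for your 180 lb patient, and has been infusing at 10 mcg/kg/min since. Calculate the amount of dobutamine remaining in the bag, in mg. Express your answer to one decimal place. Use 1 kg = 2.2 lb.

Weight = 180 lb ÷ 2.2 lb/kg = 81.81818 kg
Dose = 10 mcg/kg/min × 81.81818 kg = 818.1818 mcg/min
818.1818 mcg/min × 60 min/hr = 49090.91 mcg/hr
Concentration = 297 mg ÷ 167 mL = 1.778443 mg/mL = 1778.443 mcg/mL
Rate = 49090.91 mcg/hr ÷ 1778.443 mcg/mL = 27.60331 mL/hr
Volume infused = 27.60331 mL/hr × 4.4 hr = 121.4545 mL
Volume remaining = 167 − 121.4545 = 45.54545 mL
Drug remaining = 45.54545 mL × 1778.443 mcg/mL = 81000 mcg = 81 mg

81.0 mg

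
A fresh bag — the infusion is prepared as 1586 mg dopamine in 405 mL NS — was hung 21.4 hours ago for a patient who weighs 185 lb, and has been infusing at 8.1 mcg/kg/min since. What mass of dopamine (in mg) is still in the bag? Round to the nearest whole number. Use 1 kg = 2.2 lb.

Weight = 185 lb ÷ 2.2 lb/kg = 84.09091 kg
Dose = 8.1 mcg/kg/min × 84.09091 kg = 681.1364 mcg/min
681.1364 mcg/min × 60 min/hr = 40868.18 mcg/hr
Concentration = 1586 mg ÷ 405 mL = 3.916049 mg/mL = 3916.049 mcg/mL
Rate = 40868.18 mcg/hr ÷ 3916.049 mcg/mL = 10.43607 mL/hr
Volume infused = 10.43607 mL/hr × 21.4 hr = 223.332 mL
Volume remaining = 405 − 223.332 = 181.668 mL
Drug remaining = 181.668 mL × 3916.049 mcg/mL = 711420.9 mcg = 711.4209 mg

711 mg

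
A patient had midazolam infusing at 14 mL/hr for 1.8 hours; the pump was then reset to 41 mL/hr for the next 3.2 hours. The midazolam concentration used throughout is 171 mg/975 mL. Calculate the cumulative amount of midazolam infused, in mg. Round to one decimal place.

Concentration = 171 mg ÷ 975 mL = 0.1753846 mg/mL
Stage 1: 14 mL/hr × 1.8 hr = 25.2 mL → 25.2 mL × 0.1753846 mg/mL = 4.419692 mg
Stage 2: 41 mL/hr × 3.2 hr = 131.2 mL → 131.2 mL × 0.1753846 mg/mL = 23.01046 mg
Total = 4.419692 + 23.01046 = 27.43015 mg

27.4 mg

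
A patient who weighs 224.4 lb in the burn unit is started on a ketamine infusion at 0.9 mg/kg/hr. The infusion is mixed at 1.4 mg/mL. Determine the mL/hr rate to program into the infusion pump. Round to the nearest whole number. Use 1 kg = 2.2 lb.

66 mL/hr

Weight = 224.4 lb ÷ 2.2 lb/kg = 102 kg
Dose = 0.9 mg/kg/hr × 102 kg = 91.8 mg/hr
Rate = 91.8 mg/hr ÷ 1.4 mg/mL = 65.57143 mL/hr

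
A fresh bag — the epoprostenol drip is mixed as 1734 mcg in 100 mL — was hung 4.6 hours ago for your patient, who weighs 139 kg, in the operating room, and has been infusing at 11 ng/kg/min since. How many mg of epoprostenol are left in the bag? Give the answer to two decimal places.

Dose = 11 ng/kg/min × 139 kg = 1529 ng/min
1529 ng/min × 60 min/hr = 91740 ng/hr
Concentration = 1734 mcg ÷ 100 mL = 17.34 mcg/mL = 17340 ng/mL
Rate = 91740 ng/hr ÷ 17340 ng/mL = 5.290657 mL/hr
Volume infused = 5.290657 mL/hr × 4.6 hr = 24.33702 mL
Volume remaining = 100 − 24.33702 = 75.66298 mL
Drug remaining = 75.66298 mL × 17340 ng/mL = 1311996 ng = 1.311996 mg

1.31 mg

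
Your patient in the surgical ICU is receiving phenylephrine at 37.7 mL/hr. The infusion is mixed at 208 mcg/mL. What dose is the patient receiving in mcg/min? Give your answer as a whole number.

Drug rate = 37.7 mL/hr × 208 mcg/mL = 7841.6 mcg/hr
7841.6 mcg/hr ÷ 60 min/hr = 130.6933 mcg/min

131 mcg/min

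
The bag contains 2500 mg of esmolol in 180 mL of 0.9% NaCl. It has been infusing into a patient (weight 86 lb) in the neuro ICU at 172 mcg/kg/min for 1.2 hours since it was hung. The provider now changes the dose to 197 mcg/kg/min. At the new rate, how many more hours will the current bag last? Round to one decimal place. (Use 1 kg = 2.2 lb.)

4.4 hours

Initial rate:
Weight = 86 lb ÷ 2.2 lb/kg = 39.09091 kg
Dose = 172 mcg/kg/min × 39.09091 kg = 6723.636 mcg/min
6723.636 mcg/min × 60 min/hr = 403418.2 mcg/hr
Concentration = 2500 mg ÷ 180 mL = 13.88889 mg/mL = 13888.89 mcg/mL
Rate = 403418.2 mcg/hr ÷ 13888.89 mcg/mL = 29.04611 mL/hr
Volume infused so far = 29.04611 mL/hr × 1.2 hr = 34.85533 mL
Volume remaining = 180 − 34.85533 = 145.1447 mL
New rate:
Dose = 197 mcg/kg/min × 39.09091 kg = 7700.909 mcg/min
7700.909 mcg/min × 60 min/hr = 462054.5 mcg/hr
Rate = 462054.5 mcg/hr ÷ 13888.89 mcg/mL = 33.26793 mL/hr
Time remaining = 145.1447 mL ÷ 33.26793 mL/hr = 4.362901 hr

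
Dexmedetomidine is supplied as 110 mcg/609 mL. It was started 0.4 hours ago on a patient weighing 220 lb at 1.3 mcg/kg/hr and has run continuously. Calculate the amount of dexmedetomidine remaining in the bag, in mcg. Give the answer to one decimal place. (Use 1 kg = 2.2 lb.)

58.0 mcg

Weight = 220 lb ÷ 2.2 lb/kg = 100 kg
Dose = 1.3 mcg/kg/hr × 100 kg = 130 mcg/hr
Concentration = 110 mcg ÷ 609 mL = 0.180624 mcg/mL
Rate = 130 mcg/hr ÷ 0.180624 mcg/mL = 719.7273 mL/hr
Volume infused = 719.7273 mL/hr × 0.4 hr = 287.8909 mL
Volume remaining = 609 − 287.8909 = 321.1091 mL
Drug remaining = 321.1091 mL × 0.180624 mcg/mL = 58 mcg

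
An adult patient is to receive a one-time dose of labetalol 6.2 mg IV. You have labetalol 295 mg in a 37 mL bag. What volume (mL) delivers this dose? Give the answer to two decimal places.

0.78 mL

Concentration = 295 mg ÷ 37 mL = 7.972973 mg/mL
Volume = 6.2 mg ÷ 7.972973 mg/mL = 0.7776271 mL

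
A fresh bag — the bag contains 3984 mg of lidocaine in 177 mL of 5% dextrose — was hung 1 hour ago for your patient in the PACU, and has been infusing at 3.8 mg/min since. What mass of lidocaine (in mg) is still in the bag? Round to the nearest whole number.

3.8 mg/min × 60 min/hr = 228 mg/hr
Concentration = 3984 mg ÷ 177 mL = 22.50847 mg/mL
Rate = 228 mg/hr ÷ 22.50847 mg/mL = 10.12952 mL/hr
Volume infused = 10.12952 mL/hr × 1 hr = 10.12952 mL
Volume remaining = 177 − 10.12952 = 166.8705 mL
Drug remaining = 166.8705 mL × 22.50847 mg/mL = 3756 mg

3756 mg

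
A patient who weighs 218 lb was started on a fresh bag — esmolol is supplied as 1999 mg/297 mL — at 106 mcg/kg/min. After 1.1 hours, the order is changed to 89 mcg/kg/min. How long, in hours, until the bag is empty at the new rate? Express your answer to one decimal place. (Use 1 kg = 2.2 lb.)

2.5 hours

Initial rate:
Weight = 218 lb ÷ 2.2 lb/kg = 99.09091 kg
Dose = 106 mcg/kg/min × 99.09091 kg = 10503.64 mcg/min
10503.64 mcg/min × 60 min/hr = 630218.2 mcg/hr
Concentration = 1999 mg ÷ 297 mL = 6.73064 mg/mL = 6730.64 mcg/mL
Rate = 630218.2 mcg/hr ÷ 6730.64 mcg/mL = 93.63422 mL/hr
Volume infused so far = 93.63422 mL/hr × 1.1 hr = 102.9976 mL
Volume remaining = 297 − 102.9976 = 194.0024 mL
New rate:
Dose = 89 mcg/kg/min × 99.09091 kg = 8819.091 mcg/min
8819.091 mcg/min × 60 min/hr = 529145.5 mcg/hr
Rate = 529145.5 mcg/hr ÷ 6730.64 mcg/mL = 78.61741 mL/hr
Time remaining = 194.0024 mL ÷ 78.61741 mL/hr = 2.467677 hr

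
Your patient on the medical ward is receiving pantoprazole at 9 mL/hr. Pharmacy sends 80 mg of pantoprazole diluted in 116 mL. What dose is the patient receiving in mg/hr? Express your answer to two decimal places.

6.21 mg/hr

Concentration = 80 mg ÷ 116 mL = 0.6896552 mg/mL
Drug rate = 9 mL/hr × 0.6896552 mg/mL = 6.206897 mg/hr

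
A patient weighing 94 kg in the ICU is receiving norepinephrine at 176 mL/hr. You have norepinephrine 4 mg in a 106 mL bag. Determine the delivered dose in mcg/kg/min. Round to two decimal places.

Concentration = 4 mg ÷ 106 mL = 0.03773585 mg/mL = 37.73585 mcg/mL
Drug rate = 176 mL/hr × 37.73585 mcg/mL = 6641.509 mcg/hr
6641.509 mcg/hr ÷ 60 min/hr = 110.6918 mcg/min
110.6918 mcg/min ÷ 94 kg = 1.177573 mcg/kg/min

1.18 mcg/kg/min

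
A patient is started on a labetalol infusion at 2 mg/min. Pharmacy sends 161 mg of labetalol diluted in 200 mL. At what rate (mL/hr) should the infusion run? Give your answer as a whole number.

2 mg/min × 60 min/hr = 120 mg/hr
Concentration = 161 mg ÷ 200 mL = 0.805 mg/mL
Rate = 120 mg/hr ÷ 0.805 mg/mL = 149.0683 mL/hr

149 mL/hr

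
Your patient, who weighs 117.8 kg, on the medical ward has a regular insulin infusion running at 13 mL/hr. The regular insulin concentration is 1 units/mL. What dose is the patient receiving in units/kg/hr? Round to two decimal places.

0.11 units/kg/hr

Drug rate = 13 mL/hr × 1 units/mL = 13 units/hr
13 units/hr ÷ 117.8 kg = 0.1103565 units/kg/hr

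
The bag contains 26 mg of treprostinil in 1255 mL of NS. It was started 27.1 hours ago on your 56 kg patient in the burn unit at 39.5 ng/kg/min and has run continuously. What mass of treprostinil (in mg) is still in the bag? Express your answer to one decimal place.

Dose = 39.5 ng/kg/min × 56 kg = 2212 ng/min
2212 ng/min × 60 min/hr = 132720 ng/hr
Concentration = 26 mg ÷ 1255 mL = 0.02071713 mg/mL = 20717.13 ng/mL
Rate = 132720 ng/hr ÷ 20717.13 ng/mL = 6.406292 mL/hr
Volume infused = 6.406292 mL/hr × 27.1 hr = 173.6105 mL
Volume remaining = 1255 − 173.6105 = 1081.389 mL
Drug remaining = 1081.389 mL × 20717.13 ng/mL = 22403288 ng = 22.40329 mg

22.4 mg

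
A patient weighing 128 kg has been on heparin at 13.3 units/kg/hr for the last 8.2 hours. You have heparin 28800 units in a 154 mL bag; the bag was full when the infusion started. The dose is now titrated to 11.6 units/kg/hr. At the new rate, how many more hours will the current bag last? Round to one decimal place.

10.0 hours

Initial rate:
Dose = 13.3 units/kg/hr × 128 kg = 1702.4 units/hr
Concentration = 28800 units ÷ 154 mL = 187.013 units/mL
Rate = 1702.4 units/hr ÷ 187.013 units/mL = 9.103111 mL/hr
Volume infused so far = 9.103111 mL/hr × 8.2 hr = 74.64551 mL
Volume remaining = 154 − 74.64551 = 79.35449 mL
New rate:
Dose = 11.6 units/kg/hr × 128 kg = 1484.8 units/hr
Rate = 1484.8 units/hr ÷ 187.013 units/mL = 7.939556 mL/hr
Time remaining = 79.35449 mL ÷ 7.939556 mL/hr = 9.994828 hr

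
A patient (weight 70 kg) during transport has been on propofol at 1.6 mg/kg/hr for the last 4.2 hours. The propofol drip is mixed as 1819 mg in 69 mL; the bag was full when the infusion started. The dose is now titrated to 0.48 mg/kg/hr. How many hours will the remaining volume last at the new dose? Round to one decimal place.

40.1 hours

Initial rate:
Dose = 1.6 mg/kg/hr × 70 kg = 112 mg/hr
Concentration = 1819 mg ÷ 69 mL = 26.36232 mg/mL
Rate = 112 mg/hr ÷ 26.36232 mg/mL = 4.248488 mL/hr
Volume infused so far = 4.248488 mL/hr × 4.2 hr = 17.84365 mL
Volume remaining = 69 − 17.84365 = 51.15635 mL
New rate:
Dose = 0.48 mg/kg/hr × 70 kg = 33.6 mg/hr
Rate = 33.6 mg/hr ÷ 26.36232 mg/mL = 1.274546 mL/hr
Time remaining = 51.15635 mL ÷ 1.274546 mL/hr = 40.1369 hr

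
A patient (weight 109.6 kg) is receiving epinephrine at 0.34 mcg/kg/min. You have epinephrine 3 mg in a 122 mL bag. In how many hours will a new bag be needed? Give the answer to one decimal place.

Dose = 0.34 mcg/kg/min × 109.6 kg = 37.264 mcg/min
37.264 mcg/min × 60 min/hr = 2235.84 mcg/hr
Concentration = 3 mg ÷ 122 mL = 0.02459016 mg/mL = 24.59016 mcg/mL
Rate = 2235.84 mcg/hr ÷ 24.59016 mcg/mL = 90.92416 mL/hr
Duration = 122 mL ÷ 90.92416 mL/hr = 1.341778 hr

1.3 hours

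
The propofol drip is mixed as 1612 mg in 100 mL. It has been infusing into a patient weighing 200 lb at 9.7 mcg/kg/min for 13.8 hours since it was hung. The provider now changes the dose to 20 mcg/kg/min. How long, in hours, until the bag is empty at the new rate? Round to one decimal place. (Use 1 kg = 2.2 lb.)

Initial rate:
Weight = 200 lb ÷ 2.2 lb/kg = 90.90909 kg
Dose = 9.7 mcg/kg/min × 90.90909 kg = 881.8182 mcg/min
881.8182 mcg/min × 60 min/hr = 52909.09 mcg/hr
Concentration = 1612 mg ÷ 100 mL = 16.12 mg/mL = 16120 mcg/mL
Rate = 52909.09 mcg/hr ÷ 16120 mcg/mL = 3.282202 mL/hr
Volume infused so far = 3.282202 mL/hr × 13.8 hr = 45.29438 mL
Volume remaining = 100 − 45.29438 = 54.70562 mL
New rate:
Dose = 20 mcg/kg/min × 90.90909 kg = 1818.182 mcg/min
1818.182 mcg/min × 60 min/hr = 109090.9 mcg/hr
Rate = 109090.9 mcg/hr ÷ 16120 mcg/mL = 6.767426 mL/hr
Time remaining = 54.70562 mL ÷ 6.767426 mL/hr = 8.083667 hr

8.1 hours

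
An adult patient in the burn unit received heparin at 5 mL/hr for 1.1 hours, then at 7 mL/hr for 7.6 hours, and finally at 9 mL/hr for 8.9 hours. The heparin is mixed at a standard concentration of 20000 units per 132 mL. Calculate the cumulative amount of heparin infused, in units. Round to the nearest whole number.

21030 units

Concentration = 20000 units ÷ 132 mL = 151.5152 units/mL
Stage 1: 5 mL/hr × 1.1 hr = 5.5 mL → 5.5 mL × 151.5152 units/mL = 833.3333 units
Stage 2: 7 mL/hr × 7.6 hr = 53.2 mL → 53.2 mL × 151.5152 units/mL = 8060.606 units
Stage 3: 9 mL/hr × 8.9 hr = 80.1 mL → 80.1 mL × 151.5152 units/mL = 12136.36 units
Total = 833.3333 + 8060.606 + 12136.36 = 21030.3 units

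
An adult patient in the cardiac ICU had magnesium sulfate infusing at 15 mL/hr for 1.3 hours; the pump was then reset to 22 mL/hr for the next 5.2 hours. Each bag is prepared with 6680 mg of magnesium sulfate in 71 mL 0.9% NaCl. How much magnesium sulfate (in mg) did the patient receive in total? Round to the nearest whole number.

12598 mg

Concentration = 6680 mg ÷ 71 mL = 94.08451 mg/mL
Stage 1: 15 mL/hr × 1.3 hr = 19.5 mL → 19.5 mL × 94.08451 mg/mL = 1834.648 mg
Stage 2: 22 mL/hr × 5.2 hr = 114.4 mL → 114.4 mL × 94.08451 mg/mL = 10763.27 mg
Total = 1834.648 + 10763.27 = 12597.92 mg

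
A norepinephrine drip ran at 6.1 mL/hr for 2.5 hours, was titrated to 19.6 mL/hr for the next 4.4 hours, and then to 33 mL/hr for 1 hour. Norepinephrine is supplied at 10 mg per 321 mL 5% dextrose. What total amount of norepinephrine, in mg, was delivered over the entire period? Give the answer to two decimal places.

Concentration = 10 mg ÷ 321 mL = 0.03115265 mg/mL
Stage 1: 6.1 mL/hr × 2.5 hr = 15.25 mL → 15.25 mL × 0.03115265 mg/mL = 0.4750779 mg
Stage 2: 19.6 mL/hr × 4.4 hr = 86.24 mL → 86.24 mL × 0.03115265 mg/mL = 2.686604 mg
Stage 3: 33 mL/hr × 1 hr = 33 mL → 33 mL × 0.03115265 mg/mL = 1.028037 mg
Total = 0.4750779 + 2.686604 + 1.028037 = 4.18972 mg

4.19 mg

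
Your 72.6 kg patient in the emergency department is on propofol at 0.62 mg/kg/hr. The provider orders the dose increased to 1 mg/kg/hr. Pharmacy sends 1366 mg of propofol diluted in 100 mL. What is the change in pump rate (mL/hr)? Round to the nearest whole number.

2 mL/hr

At the current dose:
Dose = 0.62 mg/kg/hr × 72.6 kg = 45.012 mg/hr
Concentration = 1366 mg ÷ 100 mL = 13.66 mg/mL
Rate = 45.012 mg/hr ÷ 13.66 mg/mL = 3.295168 mL/hr
At the new dose:
Dose = 1 mg/kg/hr × 72.6 kg = 72.6 mg/hr
Rate = 72.6 mg/hr ÷ 13.66 mg/mL = 5.314788 mL/hr
Change = 5.314788 − 3.295168 = 2.019619 mL/hr → 2.019619 mL/hr increase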